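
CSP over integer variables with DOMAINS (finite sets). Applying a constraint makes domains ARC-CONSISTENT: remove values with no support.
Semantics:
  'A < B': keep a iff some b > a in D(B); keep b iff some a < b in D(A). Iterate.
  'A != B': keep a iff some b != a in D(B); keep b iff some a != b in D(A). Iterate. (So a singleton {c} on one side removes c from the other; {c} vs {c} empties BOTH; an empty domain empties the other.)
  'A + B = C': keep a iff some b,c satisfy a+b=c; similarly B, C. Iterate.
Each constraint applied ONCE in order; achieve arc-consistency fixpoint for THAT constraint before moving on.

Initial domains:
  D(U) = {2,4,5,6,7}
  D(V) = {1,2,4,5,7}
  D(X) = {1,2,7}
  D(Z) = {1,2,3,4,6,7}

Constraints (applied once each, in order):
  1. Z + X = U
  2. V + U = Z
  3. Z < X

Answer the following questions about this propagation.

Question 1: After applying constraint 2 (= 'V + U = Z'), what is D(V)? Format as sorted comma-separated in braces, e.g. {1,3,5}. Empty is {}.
Answer: {1,2,4}

Derivation:
Constraint 1 (Z + X = U) on D(Z)={1,2,3,4,6,7} D(X)={1,2,7} D(U)={2,4,5,6,7}: Z {1,2,3,4,6,7}->{1,2,3,4,6}; X {1,2,7}->{1,2}
Constraint 2 (V + U = Z) on D(V)={1,2,4,5,7} D(U)={2,4,5,6,7} D(Z)={1,2,3,4,6}: V {1,2,4,5,7}->{1,2,4}; U {2,4,5,6,7}->{2,4,5}; Z {1,2,3,4,6}->{3,4,6}
So after constraint 2: D(V) = {1,2,4}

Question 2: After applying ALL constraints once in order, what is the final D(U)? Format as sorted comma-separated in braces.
Answer: {2,4,5}

Derivation:
Constraint 1 (Z + X = U) on D(Z)={1,2,3,4,6,7} D(X)={1,2,7} D(U)={2,4,5,6,7}: Z {1,2,3,4,6,7}->{1,2,3,4,6}; X {1,2,7}->{1,2}
Constraint 2 (V + U = Z) on D(V)={1,2,4,5,7} D(U)={2,4,5,6,7} D(Z)={1,2,3,4,6}: V {1,2,4,5,7}->{1,2,4}; U {2,4,5,6,7}->{2,4,5}; Z {1,2,3,4,6}->{3,4,6}
Constraint 3 (Z < X) on D(Z)={3,4,6} D(X)={1,2}: Z {3,4,6}->{}; X {1,2}->{}
So after all 3 constraints: D(U) = {2,4,5}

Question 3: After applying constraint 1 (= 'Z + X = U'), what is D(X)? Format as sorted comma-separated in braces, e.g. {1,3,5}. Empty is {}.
Answer: {1,2}

Derivation:
Constraint 1 (Z + X = U) on D(Z)={1,2,3,4,6,7} D(X)={1,2,7} D(U)={2,4,5,6,7}: Z {1,2,3,4,6,7}->{1,2,3,4,6}; X {1,2,7}->{1,2}
So after constraint 1: D(X) = {1,2}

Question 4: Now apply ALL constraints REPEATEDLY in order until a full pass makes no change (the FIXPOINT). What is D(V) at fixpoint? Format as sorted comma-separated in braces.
Answer: {}

Derivation:
pass 0 (initial): D(V)={1,2,4,5,7}
pass 1: U {2,4,5,6,7}->{2,4,5}; V {1,2,4,5,7}->{1,2,4}; X {1,2,7}->{}; Z {1,2,3,4,6,7}->{}
pass 2: U {2,4,5}->{}; V {1,2,4}->{}
pass 3: no change
Fixpoint after 3 passes: D(V) = {}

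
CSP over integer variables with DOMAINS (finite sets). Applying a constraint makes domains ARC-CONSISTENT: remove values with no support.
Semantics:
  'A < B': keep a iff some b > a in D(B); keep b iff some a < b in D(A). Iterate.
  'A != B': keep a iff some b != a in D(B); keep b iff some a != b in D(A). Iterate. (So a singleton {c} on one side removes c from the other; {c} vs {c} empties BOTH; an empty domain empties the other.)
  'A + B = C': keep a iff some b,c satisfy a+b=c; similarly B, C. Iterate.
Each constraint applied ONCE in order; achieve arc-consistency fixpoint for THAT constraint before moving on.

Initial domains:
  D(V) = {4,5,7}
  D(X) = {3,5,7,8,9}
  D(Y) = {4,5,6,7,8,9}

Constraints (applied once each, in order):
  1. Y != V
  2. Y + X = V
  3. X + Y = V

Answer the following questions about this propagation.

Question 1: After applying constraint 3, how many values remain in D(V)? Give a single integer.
Answer: 1

Derivation:
Constraint 1 (Y != V) on D(Y)={4,5,6,7,8,9} D(V)={4,5,7}: no change
Constraint 2 (Y + X = V) on D(Y)={4,5,6,7,8,9} D(X)={3,5,7,8,9} D(V)={4,5,7}: Y {4,5,6,7,8,9}->{4}; X {3,5,7,8,9}->{3}; V {4,5,7}->{7}
Constraint 3 (X + Y = V) on D(X)={3} D(Y)={4} D(V)={7}: no change
So after constraint 3: D(V)={7}, size = 1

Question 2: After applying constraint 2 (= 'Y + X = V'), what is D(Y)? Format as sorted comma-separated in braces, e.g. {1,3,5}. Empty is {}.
Answer: {4}

Derivation:
Constraint 1 (Y != V) on D(Y)={4,5,6,7,8,9} D(V)={4,5,7}: no change
Constraint 2 (Y + X = V) on D(Y)={4,5,6,7,8,9} D(X)={3,5,7,8,9} D(V)={4,5,7}: Y {4,5,6,7,8,9}->{4}; X {3,5,7,8,9}->{3}; V {4,5,7}->{7}
So after constraint 2: D(Y) = {4}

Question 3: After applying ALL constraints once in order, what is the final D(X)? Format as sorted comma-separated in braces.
Constraint 1 (Y != V) on D(Y)={4,5,6,7,8,9} D(V)={4,5,7}: no change
Constraint 2 (Y + X = V) on D(Y)={4,5,6,7,8,9} D(X)={3,5,7,8,9} D(V)={4,5,7}: Y {4,5,6,7,8,9}->{4}; X {3,5,7,8,9}->{3}; V {4,5,7}->{7}
Constraint 3 (X + Y = V) on D(X)={3} D(Y)={4} D(V)={7}: no change
So after all 3 constraints: D(X) = {3}

Answer: {3}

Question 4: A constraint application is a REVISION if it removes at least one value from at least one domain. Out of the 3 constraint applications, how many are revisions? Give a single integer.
Constraint 1 (Y != V) on D(Y)={4,5,6,7,8,9} D(V)={4,5,7}: no change => not a revision
Constraint 2 (Y + X = V) on D(Y)={4,5,6,7,8,9} D(X)={3,5,7,8,9} D(V)={4,5,7}: Y {4,5,6,7,8,9}->{4}; X {3,5,7,8,9}->{3}; V {4,5,7}->{7} => REVISION
Constraint 3 (X + Y = V) on D(X)={3} D(Y)={4} D(V)={7}: no change => not a revision
Total revisions = 1

Answer: 1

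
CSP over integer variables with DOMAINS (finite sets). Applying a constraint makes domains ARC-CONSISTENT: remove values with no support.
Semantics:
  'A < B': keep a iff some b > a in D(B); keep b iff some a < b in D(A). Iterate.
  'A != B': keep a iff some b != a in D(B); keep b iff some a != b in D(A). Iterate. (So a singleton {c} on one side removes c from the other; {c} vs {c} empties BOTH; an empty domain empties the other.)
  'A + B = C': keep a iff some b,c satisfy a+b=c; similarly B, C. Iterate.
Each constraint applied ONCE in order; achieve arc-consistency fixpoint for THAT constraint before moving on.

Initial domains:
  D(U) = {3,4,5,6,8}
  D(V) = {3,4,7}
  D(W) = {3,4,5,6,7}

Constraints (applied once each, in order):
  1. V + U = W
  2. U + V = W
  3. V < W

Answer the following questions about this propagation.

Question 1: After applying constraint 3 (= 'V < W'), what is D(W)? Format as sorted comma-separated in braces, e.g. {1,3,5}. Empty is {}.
Answer: {6,7}

Derivation:
Constraint 1 (V + U = W) on D(V)={3,4,7} D(U)={3,4,5,6,8} D(W)={3,4,5,6,7}: V {3,4,7}->{3,4}; U {3,4,5,6,8}->{3,4}; W {3,4,5,6,7}->{6,7}
Constraint 2 (U + V = W) on D(U)={3,4} D(V)={3,4} D(W)={6,7}: no change
Constraint 3 (V < W) on D(V)={3,4} D(W)={6,7}: no change
So after constraint 3: D(W) = {6,7}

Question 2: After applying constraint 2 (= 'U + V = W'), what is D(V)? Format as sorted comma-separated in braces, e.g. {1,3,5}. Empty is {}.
Constraint 1 (V + U = W) on D(V)={3,4,7} D(U)={3,4,5,6,8} D(W)={3,4,5,6,7}: V {3,4,7}->{3,4}; U {3,4,5,6,8}->{3,4}; W {3,4,5,6,7}->{6,7}
Constraint 2 (U + V = W) on D(U)={3,4} D(V)={3,4} D(W)={6,7}: no change
So after constraint 2: D(V) = {3,4}

Answer: {3,4}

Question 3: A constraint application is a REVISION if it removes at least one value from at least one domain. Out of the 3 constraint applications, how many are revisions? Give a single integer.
Answer: 1

Derivation:
Constraint 1 (V + U = W) on D(V)={3,4,7} D(U)={3,4,5,6,8} D(W)={3,4,5,6,7}: V {3,4,7}->{3,4}; U {3,4,5,6,8}->{3,4}; W {3,4,5,6,7}->{6,7} => REVISION
Constraint 2 (U + V = W) on D(U)={3,4} D(V)={3,4} D(W)={6,7}: no change => not a revision
Constraint 3 (V < W) on D(V)={3,4} D(W)={6,7}: no change => not a revision
Total revisions = 1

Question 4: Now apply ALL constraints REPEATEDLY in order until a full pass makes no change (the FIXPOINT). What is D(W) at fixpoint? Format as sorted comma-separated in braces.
Answer: {6,7}

Derivation:
pass 0 (initial): D(W)={3,4,5,6,7}
pass 1: U {3,4,5,6,8}->{3,4}; V {3,4,7}->{3,4}; W {3,4,5,6,7}->{6,7}
pass 2: no change
Fixpoint after 2 passes: D(W) = {6,7}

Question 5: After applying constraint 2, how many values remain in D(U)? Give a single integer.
Answer: 2

Derivation:
Constraint 1 (V + U = W) on D(V)={3,4,7} D(U)={3,4,5,6,8} D(W)={3,4,5,6,7}: V {3,4,7}->{3,4}; U {3,4,5,6,8}->{3,4}; W {3,4,5,6,7}->{6,7}
Constraint 2 (U + V = W) on D(U)={3,4} D(V)={3,4} D(W)={6,7}: no change
So after constraint 2: D(U)={3,4}, size = 2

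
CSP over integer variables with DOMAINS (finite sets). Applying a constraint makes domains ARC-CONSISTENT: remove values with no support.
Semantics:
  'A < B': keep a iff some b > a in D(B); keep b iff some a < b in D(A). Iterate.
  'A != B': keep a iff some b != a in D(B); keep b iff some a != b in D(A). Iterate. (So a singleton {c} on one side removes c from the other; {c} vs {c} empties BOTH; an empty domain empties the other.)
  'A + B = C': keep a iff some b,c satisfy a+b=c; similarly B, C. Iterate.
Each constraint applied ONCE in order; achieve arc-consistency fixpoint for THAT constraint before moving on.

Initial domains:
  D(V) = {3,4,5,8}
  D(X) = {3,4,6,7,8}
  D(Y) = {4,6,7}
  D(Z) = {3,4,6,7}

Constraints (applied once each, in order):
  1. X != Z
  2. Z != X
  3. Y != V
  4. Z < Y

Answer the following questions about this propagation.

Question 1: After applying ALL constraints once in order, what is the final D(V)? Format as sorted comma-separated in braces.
Constraint 1 (X != Z) on D(X)={3,4,6,7,8} D(Z)={3,4,6,7}: no change
Constraint 2 (Z != X) on D(Z)={3,4,6,7} D(X)={3,4,6,7,8}: no change
Constraint 3 (Y != V) on D(Y)={4,6,7} D(V)={3,4,5,8}: no change
Constraint 4 (Z < Y) on D(Z)={3,4,6,7} D(Y)={4,6,7}: Z {3,4,6,7}->{3,4,6}
So after all 4 constraints: D(V) = {3,4,5,8}

Answer: {3,4,5,8}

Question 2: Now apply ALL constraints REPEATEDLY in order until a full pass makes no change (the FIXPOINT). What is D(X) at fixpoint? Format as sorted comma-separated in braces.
Answer: {3,4,6,7,8}

Derivation:
pass 0 (initial): D(X)={3,4,6,7,8}
pass 1: Z {3,4,6,7}->{3,4,6}
pass 2: no change
Fixpoint after 2 passes: D(X) = {3,4,6,7,8}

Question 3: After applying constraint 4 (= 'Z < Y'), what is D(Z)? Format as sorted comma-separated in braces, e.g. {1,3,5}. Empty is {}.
Answer: {3,4,6}

Derivation:
Constraint 1 (X != Z) on D(X)={3,4,6,7,8} D(Z)={3,4,6,7}: no change
Constraint 2 (Z != X) on D(Z)={3,4,6,7} D(X)={3,4,6,7,8}: no change
Constraint 3 (Y != V) on D(Y)={4,6,7} D(V)={3,4,5,8}: no change
Constraint 4 (Z < Y) on D(Z)={3,4,6,7} D(Y)={4,6,7}: Z {3,4,6,7}->{3,4,6}
So after constraint 4: D(Z) = {3,4,6}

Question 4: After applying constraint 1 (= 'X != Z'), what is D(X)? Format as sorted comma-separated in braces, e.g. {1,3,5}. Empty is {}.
Constraint 1 (X != Z) on D(X)={3,4,6,7,8} D(Z)={3,4,6,7}: no change
So after constraint 1: D(X) = {3,4,6,7,8}

Answer: {3,4,6,7,8}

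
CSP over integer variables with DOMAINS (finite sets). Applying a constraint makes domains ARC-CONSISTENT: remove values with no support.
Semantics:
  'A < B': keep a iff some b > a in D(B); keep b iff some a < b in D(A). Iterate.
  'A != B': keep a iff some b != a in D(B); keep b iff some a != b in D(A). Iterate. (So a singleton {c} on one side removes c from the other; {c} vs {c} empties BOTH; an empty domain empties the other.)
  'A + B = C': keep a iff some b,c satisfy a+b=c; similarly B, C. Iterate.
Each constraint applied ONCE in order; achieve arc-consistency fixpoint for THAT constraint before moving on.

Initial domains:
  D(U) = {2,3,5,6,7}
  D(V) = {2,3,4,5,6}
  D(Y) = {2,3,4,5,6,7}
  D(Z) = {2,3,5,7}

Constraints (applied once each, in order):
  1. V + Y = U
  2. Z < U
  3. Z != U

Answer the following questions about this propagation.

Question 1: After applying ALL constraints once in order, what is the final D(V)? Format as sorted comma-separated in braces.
Answer: {2,3,4,5}

Derivation:
Constraint 1 (V + Y = U) on D(V)={2,3,4,5,6} D(Y)={2,3,4,5,6,7} D(U)={2,3,5,6,7}: V {2,3,4,5,6}->{2,3,4,5}; Y {2,3,4,5,6,7}->{2,3,4,5}; U {2,3,5,6,7}->{5,6,7}
Constraint 2 (Z < U) on D(Z)={2,3,5,7} D(U)={5,6,7}: Z {2,3,5,7}->{2,3,5}
Constraint 3 (Z != U) on D(Z)={2,3,5} D(U)={5,6,7}: no change
So after all 3 constraints: D(V) = {2,3,4,5}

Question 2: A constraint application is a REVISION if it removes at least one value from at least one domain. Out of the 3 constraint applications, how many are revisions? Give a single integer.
Answer: 2

Derivation:
Constraint 1 (V + Y = U) on D(V)={2,3,4,5,6} D(Y)={2,3,4,5,6,7} D(U)={2,3,5,6,7}: V {2,3,4,5,6}->{2,3,4,5}; Y {2,3,4,5,6,7}->{2,3,4,5}; U {2,3,5,6,7}->{5,6,7} => REVISION
Constraint 2 (Z < U) on D(Z)={2,3,5,7} D(U)={5,6,7}: Z {2,3,5,7}->{2,3,5} => REVISION
Constraint 3 (Z != U) on D(Z)={2,3,5} D(U)={5,6,7}: no change => not a revision
Total revisions = 2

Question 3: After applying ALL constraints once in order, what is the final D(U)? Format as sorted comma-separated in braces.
Constraint 1 (V + Y = U) on D(V)={2,3,4,5,6} D(Y)={2,3,4,5,6,7} D(U)={2,3,5,6,7}: V {2,3,4,5,6}->{2,3,4,5}; Y {2,3,4,5,6,7}->{2,3,4,5}; U {2,3,5,6,7}->{5,6,7}
Constraint 2 (Z < U) on D(Z)={2,3,5,7} D(U)={5,6,7}: Z {2,3,5,7}->{2,3,5}
Constraint 3 (Z != U) on D(Z)={2,3,5} D(U)={5,6,7}: no change
So after all 3 constraints: D(U) = {5,6,7}

Answer: {5,6,7}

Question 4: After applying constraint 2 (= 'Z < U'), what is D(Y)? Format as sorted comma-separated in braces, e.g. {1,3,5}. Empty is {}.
Answer: {2,3,4,5}

Derivation:
Constraint 1 (V + Y = U) on D(V)={2,3,4,5,6} D(Y)={2,3,4,5,6,7} D(U)={2,3,5,6,7}: V {2,3,4,5,6}->{2,3,4,5}; Y {2,3,4,5,6,7}->{2,3,4,5}; U {2,3,5,6,7}->{5,6,7}
Constraint 2 (Z < U) on D(Z)={2,3,5,7} D(U)={5,6,7}: Z {2,3,5,7}->{2,3,5}
So after constraint 2: D(Y) = {2,3,4,5}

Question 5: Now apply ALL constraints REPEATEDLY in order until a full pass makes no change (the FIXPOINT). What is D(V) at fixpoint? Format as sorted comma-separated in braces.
Answer: {2,3,4,5}

Derivation:
pass 0 (initial): D(V)={2,3,4,5,6}
pass 1: U {2,3,5,6,7}->{5,6,7}; V {2,3,4,5,6}->{2,3,4,5}; Y {2,3,4,5,6,7}->{2,3,4,5}; Z {2,3,5,7}->{2,3,5}
pass 2: no change
Fixpoint after 2 passes: D(V) = {2,3,4,5}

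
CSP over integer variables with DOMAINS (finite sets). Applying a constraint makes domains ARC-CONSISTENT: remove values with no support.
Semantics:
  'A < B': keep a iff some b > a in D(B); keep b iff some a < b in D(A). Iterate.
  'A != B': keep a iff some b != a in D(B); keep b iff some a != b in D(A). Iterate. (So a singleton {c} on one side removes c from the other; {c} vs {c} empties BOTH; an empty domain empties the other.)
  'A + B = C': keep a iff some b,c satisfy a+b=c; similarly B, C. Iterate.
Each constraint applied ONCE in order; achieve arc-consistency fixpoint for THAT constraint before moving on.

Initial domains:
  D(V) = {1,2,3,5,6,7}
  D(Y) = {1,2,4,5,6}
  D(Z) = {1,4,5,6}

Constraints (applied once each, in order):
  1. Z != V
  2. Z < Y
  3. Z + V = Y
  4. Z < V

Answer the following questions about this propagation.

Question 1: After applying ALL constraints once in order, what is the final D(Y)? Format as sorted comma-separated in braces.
Answer: {2,4,5,6}

Derivation:
Constraint 1 (Z != V) on D(Z)={1,4,5,6} D(V)={1,2,3,5,6,7}: no change
Constraint 2 (Z < Y) on D(Z)={1,4,5,6} D(Y)={1,2,4,5,6}: Z {1,4,5,6}->{1,4,5}; Y {1,2,4,5,6}->{2,4,5,6}
Constraint 3 (Z + V = Y) on D(Z)={1,4,5} D(V)={1,2,3,5,6,7} D(Y)={2,4,5,6}: V {1,2,3,5,6,7}->{1,2,3,5}
Constraint 4 (Z < V) on D(Z)={1,4,5} D(V)={1,2,3,5}: Z {1,4,5}->{1,4}; V {1,2,3,5}->{2,3,5}
So after all 4 constraints: D(Y) = {2,4,5,6}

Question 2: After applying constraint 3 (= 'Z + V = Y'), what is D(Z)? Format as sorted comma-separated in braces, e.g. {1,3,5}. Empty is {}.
Answer: {1,4,5}

Derivation:
Constraint 1 (Z != V) on D(Z)={1,4,5,6} D(V)={1,2,3,5,6,7}: no change
Constraint 2 (Z < Y) on D(Z)={1,4,5,6} D(Y)={1,2,4,5,6}: Z {1,4,5,6}->{1,4,5}; Y {1,2,4,5,6}->{2,4,5,6}
Constraint 3 (Z + V = Y) on D(Z)={1,4,5} D(V)={1,2,3,5,6,7} D(Y)={2,4,5,6}: V {1,2,3,5,6,7}->{1,2,3,5}
So after constraint 3: D(Z) = {1,4,5}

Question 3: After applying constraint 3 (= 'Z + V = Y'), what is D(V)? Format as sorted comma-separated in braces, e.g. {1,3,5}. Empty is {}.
Constraint 1 (Z != V) on D(Z)={1,4,5,6} D(V)={1,2,3,5,6,7}: no change
Constraint 2 (Z < Y) on D(Z)={1,4,5,6} D(Y)={1,2,4,5,6}: Z {1,4,5,6}->{1,4,5}; Y {1,2,4,5,6}->{2,4,5,6}
Constraint 3 (Z + V = Y) on D(Z)={1,4,5} D(V)={1,2,3,5,6,7} D(Y)={2,4,5,6}: V {1,2,3,5,6,7}->{1,2,3,5}
So after constraint 3: D(V) = {1,2,3,5}

Answer: {1,2,3,5}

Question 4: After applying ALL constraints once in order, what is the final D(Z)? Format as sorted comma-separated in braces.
Answer: {1,4}

Derivation:
Constraint 1 (Z != V) on D(Z)={1,4,5,6} D(V)={1,2,3,5,6,7}: no change
Constraint 2 (Z < Y) on D(Z)={1,4,5,6} D(Y)={1,2,4,5,6}: Z {1,4,5,6}->{1,4,5}; Y {1,2,4,5,6}->{2,4,5,6}
Constraint 3 (Z + V = Y) on D(Z)={1,4,5} D(V)={1,2,3,5,6,7} D(Y)={2,4,5,6}: V {1,2,3,5,6,7}->{1,2,3,5}
Constraint 4 (Z < V) on D(Z)={1,4,5} D(V)={1,2,3,5}: Z {1,4,5}->{1,4}; V {1,2,3,5}->{2,3,5}
So after all 4 constraints: D(Z) = {1,4}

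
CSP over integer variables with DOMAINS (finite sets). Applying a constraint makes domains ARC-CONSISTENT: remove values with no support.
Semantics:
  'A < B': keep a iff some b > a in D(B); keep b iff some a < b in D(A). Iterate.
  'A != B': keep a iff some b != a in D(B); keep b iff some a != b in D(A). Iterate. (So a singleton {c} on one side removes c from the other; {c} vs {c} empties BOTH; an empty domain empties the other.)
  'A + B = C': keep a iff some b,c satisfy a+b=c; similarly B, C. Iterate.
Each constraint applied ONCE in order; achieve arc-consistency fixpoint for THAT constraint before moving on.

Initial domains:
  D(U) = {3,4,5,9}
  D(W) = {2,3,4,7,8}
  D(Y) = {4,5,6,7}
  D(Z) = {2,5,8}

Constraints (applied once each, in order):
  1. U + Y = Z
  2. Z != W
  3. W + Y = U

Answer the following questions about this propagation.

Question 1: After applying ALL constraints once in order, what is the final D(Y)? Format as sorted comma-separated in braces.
Answer: {}

Derivation:
Constraint 1 (U + Y = Z) on D(U)={3,4,5,9} D(Y)={4,5,6,7} D(Z)={2,5,8}: U {3,4,5,9}->{3,4}; Y {4,5,6,7}->{4,5}; Z {2,5,8}->{8}
Constraint 2 (Z != W) on D(Z)={8} D(W)={2,3,4,7,8}: W {2,3,4,7,8}->{2,3,4,7}
Constraint 3 (W + Y = U) on D(W)={2,3,4,7} D(Y)={4,5} D(U)={3,4}: W {2,3,4,7}->{}; Y {4,5}->{}; U {3,4}->{}
So after all 3 constraints: D(Y) = {}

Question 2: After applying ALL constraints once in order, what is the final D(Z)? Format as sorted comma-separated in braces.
Answer: {8}

Derivation:
Constraint 1 (U + Y = Z) on D(U)={3,4,5,9} D(Y)={4,5,6,7} D(Z)={2,5,8}: U {3,4,5,9}->{3,4}; Y {4,5,6,7}->{4,5}; Z {2,5,8}->{8}
Constraint 2 (Z != W) on D(Z)={8} D(W)={2,3,4,7,8}: W {2,3,4,7,8}->{2,3,4,7}
Constraint 3 (W + Y = U) on D(W)={2,3,4,7} D(Y)={4,5} D(U)={3,4}: W {2,3,4,7}->{}; Y {4,5}->{}; U {3,4}->{}
So after all 3 constraints: D(Z) = {8}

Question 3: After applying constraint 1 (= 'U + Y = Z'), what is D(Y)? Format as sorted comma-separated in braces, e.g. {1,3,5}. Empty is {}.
Constraint 1 (U + Y = Z) on D(U)={3,4,5,9} D(Y)={4,5,6,7} D(Z)={2,5,8}: U {3,4,5,9}->{3,4}; Y {4,5,6,7}->{4,5}; Z {2,5,8}->{8}
So after constraint 1: D(Y) = {4,5}

Answer: {4,5}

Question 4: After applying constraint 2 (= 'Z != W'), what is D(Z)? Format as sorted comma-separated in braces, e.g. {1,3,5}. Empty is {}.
Constraint 1 (U + Y = Z) on D(U)={3,4,5,9} D(Y)={4,5,6,7} D(Z)={2,5,8}: U {3,4,5,9}->{3,4}; Y {4,5,6,7}->{4,5}; Z {2,5,8}->{8}
Constraint 2 (Z != W) on D(Z)={8} D(W)={2,3,4,7,8}: W {2,3,4,7,8}->{2,3,4,7}
So after constraint 2: D(Z) = {8}

Answer: {8}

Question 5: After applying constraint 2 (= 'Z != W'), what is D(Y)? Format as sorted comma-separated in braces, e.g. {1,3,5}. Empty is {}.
Constraint 1 (U + Y = Z) on D(U)={3,4,5,9} D(Y)={4,5,6,7} D(Z)={2,5,8}: U {3,4,5,9}->{3,4}; Y {4,5,6,7}->{4,5}; Z {2,5,8}->{8}
Constraint 2 (Z != W) on D(Z)={8} D(W)={2,3,4,7,8}: W {2,3,4,7,8}->{2,3,4,7}
So after constraint 2: D(Y) = {4,5}

Answer: {4,5}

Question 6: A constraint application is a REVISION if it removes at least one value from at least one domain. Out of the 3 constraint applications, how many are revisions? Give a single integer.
Answer: 3

Derivation:
Constraint 1 (U + Y = Z) on D(U)={3,4,5,9} D(Y)={4,5,6,7} D(Z)={2,5,8}: U {3,4,5,9}->{3,4}; Y {4,5,6,7}->{4,5}; Z {2,5,8}->{8} => REVISION
Constraint 2 (Z != W) on D(Z)={8} D(W)={2,3,4,7,8}: W {2,3,4,7,8}->{2,3,4,7} => REVISION
Constraint 3 (W + Y = U) on D(W)={2,3,4,7} D(Y)={4,5} D(U)={3,4}: W {2,3,4,7}->{}; Y {4,5}->{}; U {3,4}->{} => REVISION
Total revisions = 3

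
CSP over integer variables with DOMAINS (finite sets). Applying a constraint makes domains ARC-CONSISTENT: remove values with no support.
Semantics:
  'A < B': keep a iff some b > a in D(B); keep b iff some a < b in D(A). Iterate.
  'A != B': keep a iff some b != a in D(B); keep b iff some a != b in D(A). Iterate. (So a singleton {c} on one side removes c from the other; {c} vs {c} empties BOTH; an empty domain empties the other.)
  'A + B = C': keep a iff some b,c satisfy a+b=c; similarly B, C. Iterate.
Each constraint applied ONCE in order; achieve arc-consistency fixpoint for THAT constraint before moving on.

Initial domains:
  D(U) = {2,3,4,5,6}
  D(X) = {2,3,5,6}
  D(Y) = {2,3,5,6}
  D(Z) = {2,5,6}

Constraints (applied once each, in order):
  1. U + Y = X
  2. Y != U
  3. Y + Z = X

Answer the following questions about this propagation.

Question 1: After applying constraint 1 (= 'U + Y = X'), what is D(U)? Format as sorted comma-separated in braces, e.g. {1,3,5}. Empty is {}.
Answer: {2,3,4}

Derivation:
Constraint 1 (U + Y = X) on D(U)={2,3,4,5,6} D(Y)={2,3,5,6} D(X)={2,3,5,6}: U {2,3,4,5,6}->{2,3,4}; Y {2,3,5,6}->{2,3}; X {2,3,5,6}->{5,6}
So after constraint 1: D(U) = {2,3,4}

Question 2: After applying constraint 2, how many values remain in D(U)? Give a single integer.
Answer: 3

Derivation:
Constraint 1 (U + Y = X) on D(U)={2,3,4,5,6} D(Y)={2,3,5,6} D(X)={2,3,5,6}: U {2,3,4,5,6}->{2,3,4}; Y {2,3,5,6}->{2,3}; X {2,3,5,6}->{5,6}
Constraint 2 (Y != U) on D(Y)={2,3} D(U)={2,3,4}: no change
So after constraint 2: D(U)={2,3,4}, size = 3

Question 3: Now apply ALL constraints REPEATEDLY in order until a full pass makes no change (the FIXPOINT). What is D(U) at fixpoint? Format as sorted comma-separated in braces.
pass 0 (initial): D(U)={2,3,4,5,6}
pass 1: U {2,3,4,5,6}->{2,3,4}; X {2,3,5,6}->{5}; Y {2,3,5,6}->{3}; Z {2,5,6}->{2}
pass 2: U {2,3,4}->{2}
pass 3: no change
Fixpoint after 3 passes: D(U) = {2}

Answer: {2}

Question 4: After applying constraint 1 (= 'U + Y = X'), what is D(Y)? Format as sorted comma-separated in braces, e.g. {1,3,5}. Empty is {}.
Answer: {2,3}

Derivation:
Constraint 1 (U + Y = X) on D(U)={2,3,4,5,6} D(Y)={2,3,5,6} D(X)={2,3,5,6}: U {2,3,4,5,6}->{2,3,4}; Y {2,3,5,6}->{2,3}; X {2,3,5,6}->{5,6}
So after constraint 1: D(Y) = {2,3}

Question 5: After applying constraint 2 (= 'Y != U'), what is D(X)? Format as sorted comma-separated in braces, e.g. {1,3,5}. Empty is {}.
Constraint 1 (U + Y = X) on D(U)={2,3,4,5,6} D(Y)={2,3,5,6} D(X)={2,3,5,6}: U {2,3,4,5,6}->{2,3,4}; Y {2,3,5,6}->{2,3}; X {2,3,5,6}->{5,6}
Constraint 2 (Y != U) on D(Y)={2,3} D(U)={2,3,4}: no change
So after constraint 2: D(X) = {5,6}

Answer: {5,6}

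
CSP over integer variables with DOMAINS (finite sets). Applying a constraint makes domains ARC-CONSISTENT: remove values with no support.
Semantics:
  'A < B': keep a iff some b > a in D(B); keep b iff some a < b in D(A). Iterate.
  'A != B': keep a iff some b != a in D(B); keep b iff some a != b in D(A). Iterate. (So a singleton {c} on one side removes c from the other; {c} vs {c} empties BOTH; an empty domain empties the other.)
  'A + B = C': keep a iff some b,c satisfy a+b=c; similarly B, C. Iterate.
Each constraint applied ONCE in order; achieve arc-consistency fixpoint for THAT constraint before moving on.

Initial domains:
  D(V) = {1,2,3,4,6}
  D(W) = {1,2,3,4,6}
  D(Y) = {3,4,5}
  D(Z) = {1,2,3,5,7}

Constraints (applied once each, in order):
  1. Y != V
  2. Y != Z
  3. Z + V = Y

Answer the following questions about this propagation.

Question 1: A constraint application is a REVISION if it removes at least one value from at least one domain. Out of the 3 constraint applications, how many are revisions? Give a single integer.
Constraint 1 (Y != V) on D(Y)={3,4,5} D(V)={1,2,3,4,6}: no change => not a revision
Constraint 2 (Y != Z) on D(Y)={3,4,5} D(Z)={1,2,3,5,7}: no change => not a revision
Constraint 3 (Z + V = Y) on D(Z)={1,2,3,5,7} D(V)={1,2,3,4,6} D(Y)={3,4,5}: Z {1,2,3,5,7}->{1,2,3}; V {1,2,3,4,6}->{1,2,3,4} => REVISION
Total revisions = 1

Answer: 1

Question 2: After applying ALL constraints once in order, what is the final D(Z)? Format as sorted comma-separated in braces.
Answer: {1,2,3}

Derivation:
Constraint 1 (Y != V) on D(Y)={3,4,5} D(V)={1,2,3,4,6}: no change
Constraint 2 (Y != Z) on D(Y)={3,4,5} D(Z)={1,2,3,5,7}: no change
Constraint 3 (Z + V = Y) on D(Z)={1,2,3,5,7} D(V)={1,2,3,4,6} D(Y)={3,4,5}: Z {1,2,3,5,7}->{1,2,3}; V {1,2,3,4,6}->{1,2,3,4}
So after all 3 constraints: D(Z) = {1,2,3}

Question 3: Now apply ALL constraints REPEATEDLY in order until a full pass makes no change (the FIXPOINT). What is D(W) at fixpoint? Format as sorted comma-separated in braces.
Answer: {1,2,3,4,6}

Derivation:
pass 0 (initial): D(W)={1,2,3,4,6}
pass 1: V {1,2,3,4,6}->{1,2,3,4}; Z {1,2,3,5,7}->{1,2,3}
pass 2: no change
Fixpoint after 2 passes: D(W) = {1,2,3,4,6}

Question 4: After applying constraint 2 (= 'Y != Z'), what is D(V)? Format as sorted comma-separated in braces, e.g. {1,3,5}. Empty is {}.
Constraint 1 (Y != V) on D(Y)={3,4,5} D(V)={1,2,3,4,6}: no change
Constraint 2 (Y != Z) on D(Y)={3,4,5} D(Z)={1,2,3,5,7}: no change
So after constraint 2: D(V) = {1,2,3,4,6}

Answer: {1,2,3,4,6}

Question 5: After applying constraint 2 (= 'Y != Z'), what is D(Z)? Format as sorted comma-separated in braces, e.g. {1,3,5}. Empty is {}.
Constraint 1 (Y != V) on D(Y)={3,4,5} D(V)={1,2,3,4,6}: no change
Constraint 2 (Y != Z) on D(Y)={3,4,5} D(Z)={1,2,3,5,7}: no change
So after constraint 2: D(Z) = {1,2,3,5,7}

Answer: {1,2,3,5,7}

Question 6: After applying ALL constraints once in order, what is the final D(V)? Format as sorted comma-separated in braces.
Answer: {1,2,3,4}

Derivation:
Constraint 1 (Y != V) on D(Y)={3,4,5} D(V)={1,2,3,4,6}: no change
Constraint 2 (Y != Z) on D(Y)={3,4,5} D(Z)={1,2,3,5,7}: no change
Constraint 3 (Z + V = Y) on D(Z)={1,2,3,5,7} D(V)={1,2,3,4,6} D(Y)={3,4,5}: Z {1,2,3,5,7}->{1,2,3}; V {1,2,3,4,6}->{1,2,3,4}
So after all 3 constraints: D(V) = {1,2,3,4}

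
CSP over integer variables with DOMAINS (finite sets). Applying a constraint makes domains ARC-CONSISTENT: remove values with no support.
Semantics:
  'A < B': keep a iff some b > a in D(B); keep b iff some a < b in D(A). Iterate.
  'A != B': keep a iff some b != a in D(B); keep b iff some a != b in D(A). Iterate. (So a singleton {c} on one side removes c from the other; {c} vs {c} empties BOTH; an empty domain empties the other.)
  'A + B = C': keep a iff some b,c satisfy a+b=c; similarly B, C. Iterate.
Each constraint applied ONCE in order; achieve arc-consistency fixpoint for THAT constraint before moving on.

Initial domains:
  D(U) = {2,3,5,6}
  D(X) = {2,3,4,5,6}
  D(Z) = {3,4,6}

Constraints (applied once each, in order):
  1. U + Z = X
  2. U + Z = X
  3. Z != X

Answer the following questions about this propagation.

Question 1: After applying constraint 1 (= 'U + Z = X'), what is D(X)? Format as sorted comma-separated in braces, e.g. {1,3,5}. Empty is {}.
Constraint 1 (U + Z = X) on D(U)={2,3,5,6} D(Z)={3,4,6} D(X)={2,3,4,5,6}: U {2,3,5,6}->{2,3}; Z {3,4,6}->{3,4}; X {2,3,4,5,6}->{5,6}
So after constraint 1: D(X) = {5,6}

Answer: {5,6}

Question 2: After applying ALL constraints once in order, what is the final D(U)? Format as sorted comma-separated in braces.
Constraint 1 (U + Z = X) on D(U)={2,3,5,6} D(Z)={3,4,6} D(X)={2,3,4,5,6}: U {2,3,5,6}->{2,3}; Z {3,4,6}->{3,4}; X {2,3,4,5,6}->{5,6}
Constraint 2 (U + Z = X) on D(U)={2,3} D(Z)={3,4} D(X)={5,6}: no change
Constraint 3 (Z != X) on D(Z)={3,4} D(X)={5,6}: no change
So after all 3 constraints: D(U) = {2,3}

Answer: {2,3}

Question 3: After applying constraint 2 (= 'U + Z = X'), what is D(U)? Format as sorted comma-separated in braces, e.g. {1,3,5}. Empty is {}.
Answer: {2,3}

Derivation:
Constraint 1 (U + Z = X) on D(U)={2,3,5,6} D(Z)={3,4,6} D(X)={2,3,4,5,6}: U {2,3,5,6}->{2,3}; Z {3,4,6}->{3,4}; X {2,3,4,5,6}->{5,6}
Constraint 2 (U + Z = X) on D(U)={2,3} D(Z)={3,4} D(X)={5,6}: no change
So after constraint 2: D(U) = {2,3}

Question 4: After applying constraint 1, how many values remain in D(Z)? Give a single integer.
Answer: 2

Derivation:
Constraint 1 (U + Z = X) on D(U)={2,3,5,6} D(Z)={3,4,6} D(X)={2,3,4,5,6}: U {2,3,5,6}->{2,3}; Z {3,4,6}->{3,4}; X {2,3,4,5,6}->{5,6}
So after constraint 1: D(Z)={3,4}, size = 2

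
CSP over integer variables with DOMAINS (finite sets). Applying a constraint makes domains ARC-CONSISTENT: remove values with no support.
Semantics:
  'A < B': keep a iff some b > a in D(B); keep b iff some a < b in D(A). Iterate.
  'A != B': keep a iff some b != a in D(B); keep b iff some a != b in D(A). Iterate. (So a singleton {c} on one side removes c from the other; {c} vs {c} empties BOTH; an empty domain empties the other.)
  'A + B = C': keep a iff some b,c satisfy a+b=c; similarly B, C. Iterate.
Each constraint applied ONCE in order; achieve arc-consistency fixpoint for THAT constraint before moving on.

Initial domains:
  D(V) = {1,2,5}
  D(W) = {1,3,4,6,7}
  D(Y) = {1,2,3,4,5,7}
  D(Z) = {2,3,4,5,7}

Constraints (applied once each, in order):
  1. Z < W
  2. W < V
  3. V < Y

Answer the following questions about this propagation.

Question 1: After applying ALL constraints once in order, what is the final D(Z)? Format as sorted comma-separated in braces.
Answer: {2,3,4,5}

Derivation:
Constraint 1 (Z < W) on D(Z)={2,3,4,5,7} D(W)={1,3,4,6,7}: Z {2,3,4,5,7}->{2,3,4,5}; W {1,3,4,6,7}->{3,4,6,7}
Constraint 2 (W < V) on D(W)={3,4,6,7} D(V)={1,2,5}: W {3,4,6,7}->{3,4}; V {1,2,5}->{5}
Constraint 3 (V < Y) on D(V)={5} D(Y)={1,2,3,4,5,7}: Y {1,2,3,4,5,7}->{7}
So after all 3 constraints: D(Z) = {2,3,4,5}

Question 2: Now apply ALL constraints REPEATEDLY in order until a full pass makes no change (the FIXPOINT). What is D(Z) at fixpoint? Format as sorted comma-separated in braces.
pass 0 (initial): D(Z)={2,3,4,5,7}
pass 1: V {1,2,5}->{5}; W {1,3,4,6,7}->{3,4}; Y {1,2,3,4,5,7}->{7}; Z {2,3,4,5,7}->{2,3,4,5}
pass 2: Z {2,3,4,5}->{2,3}
pass 3: no change
Fixpoint after 3 passes: D(Z) = {2,3}

Answer: {2,3}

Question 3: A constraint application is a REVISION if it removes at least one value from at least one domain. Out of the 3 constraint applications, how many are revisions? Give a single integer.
Answer: 3

Derivation:
Constraint 1 (Z < W) on D(Z)={2,3,4,5,7} D(W)={1,3,4,6,7}: Z {2,3,4,5,7}->{2,3,4,5}; W {1,3,4,6,7}->{3,4,6,7} => REVISION
Constraint 2 (W < V) on D(W)={3,4,6,7} D(V)={1,2,5}: W {3,4,6,7}->{3,4}; V {1,2,5}->{5} => REVISION
Constraint 3 (V < Y) on D(V)={5} D(Y)={1,2,3,4,5,7}: Y {1,2,3,4,5,7}->{7} => REVISION
Total revisions = 3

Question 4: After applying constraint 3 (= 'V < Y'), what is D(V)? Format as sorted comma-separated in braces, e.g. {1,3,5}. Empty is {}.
Answer: {5}

Derivation:
Constraint 1 (Z < W) on D(Z)={2,3,4,5,7} D(W)={1,3,4,6,7}: Z {2,3,4,5,7}->{2,3,4,5}; W {1,3,4,6,7}->{3,4,6,7}
Constraint 2 (W < V) on D(W)={3,4,6,7} D(V)={1,2,5}: W {3,4,6,7}->{3,4}; V {1,2,5}->{5}
Constraint 3 (V < Y) on D(V)={5} D(Y)={1,2,3,4,5,7}: Y {1,2,3,4,5,7}->{7}
So after constraint 3: D(V) = {5}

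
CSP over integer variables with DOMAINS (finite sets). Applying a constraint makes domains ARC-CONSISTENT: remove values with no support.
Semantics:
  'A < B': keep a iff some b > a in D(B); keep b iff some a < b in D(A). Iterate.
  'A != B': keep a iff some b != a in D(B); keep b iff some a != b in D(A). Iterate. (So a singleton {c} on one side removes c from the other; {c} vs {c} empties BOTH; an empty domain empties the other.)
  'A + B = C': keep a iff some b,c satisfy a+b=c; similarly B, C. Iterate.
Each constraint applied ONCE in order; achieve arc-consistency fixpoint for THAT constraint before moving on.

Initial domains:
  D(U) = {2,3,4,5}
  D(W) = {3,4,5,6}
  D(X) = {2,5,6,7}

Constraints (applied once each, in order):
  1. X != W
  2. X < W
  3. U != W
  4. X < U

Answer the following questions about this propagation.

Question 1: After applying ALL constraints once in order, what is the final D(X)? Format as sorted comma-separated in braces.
Answer: {2}

Derivation:
Constraint 1 (X != W) on D(X)={2,5,6,7} D(W)={3,4,5,6}: no change
Constraint 2 (X < W) on D(X)={2,5,6,7} D(W)={3,4,5,6}: X {2,5,6,7}->{2,5}
Constraint 3 (U != W) on D(U)={2,3,4,5} D(W)={3,4,5,6}: no change
Constraint 4 (X < U) on D(X)={2,5} D(U)={2,3,4,5}: X {2,5}->{2}; U {2,3,4,5}->{3,4,5}
So after all 4 constraints: D(X) = {2}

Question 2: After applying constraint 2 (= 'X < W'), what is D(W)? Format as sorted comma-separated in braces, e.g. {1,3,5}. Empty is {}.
Constraint 1 (X != W) on D(X)={2,5,6,7} D(W)={3,4,5,6}: no change
Constraint 2 (X < W) on D(X)={2,5,6,7} D(W)={3,4,5,6}: X {2,5,6,7}->{2,5}
So after constraint 2: D(W) = {3,4,5,6}

Answer: {3,4,5,6}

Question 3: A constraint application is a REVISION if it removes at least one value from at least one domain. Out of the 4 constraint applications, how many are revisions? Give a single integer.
Answer: 2

Derivation:
Constraint 1 (X != W) on D(X)={2,5,6,7} D(W)={3,4,5,6}: no change => not a revision
Constraint 2 (X < W) on D(X)={2,5,6,7} D(W)={3,4,5,6}: X {2,5,6,7}->{2,5} => REVISION
Constraint 3 (U != W) on D(U)={2,3,4,5} D(W)={3,4,5,6}: no change => not a revision
Constraint 4 (X < U) on D(X)={2,5} D(U)={2,3,4,5}: X {2,5}->{2}; U {2,3,4,5}->{3,4,5} => REVISION
Total revisions = 2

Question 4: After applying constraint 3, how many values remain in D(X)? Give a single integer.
Constraint 1 (X != W) on D(X)={2,5,6,7} D(W)={3,4,5,6}: no change
Constraint 2 (X < W) on D(X)={2,5,6,7} D(W)={3,4,5,6}: X {2,5,6,7}->{2,5}
Constraint 3 (U != W) on D(U)={2,3,4,5} D(W)={3,4,5,6}: no change
So after constraint 3: D(X)={2,5}, size = 2

Answer: 2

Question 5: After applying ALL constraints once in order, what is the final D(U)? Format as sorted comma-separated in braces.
Answer: {3,4,5}

Derivation:
Constraint 1 (X != W) on D(X)={2,5,6,7} D(W)={3,4,5,6}: no change
Constraint 2 (X < W) on D(X)={2,5,6,7} D(W)={3,4,5,6}: X {2,5,6,7}->{2,5}
Constraint 3 (U != W) on D(U)={2,3,4,5} D(W)={3,4,5,6}: no change
Constraint 4 (X < U) on D(X)={2,5} D(U)={2,3,4,5}: X {2,5}->{2}; U {2,3,4,5}->{3,4,5}
So after all 4 constraints: D(U) = {3,4,5}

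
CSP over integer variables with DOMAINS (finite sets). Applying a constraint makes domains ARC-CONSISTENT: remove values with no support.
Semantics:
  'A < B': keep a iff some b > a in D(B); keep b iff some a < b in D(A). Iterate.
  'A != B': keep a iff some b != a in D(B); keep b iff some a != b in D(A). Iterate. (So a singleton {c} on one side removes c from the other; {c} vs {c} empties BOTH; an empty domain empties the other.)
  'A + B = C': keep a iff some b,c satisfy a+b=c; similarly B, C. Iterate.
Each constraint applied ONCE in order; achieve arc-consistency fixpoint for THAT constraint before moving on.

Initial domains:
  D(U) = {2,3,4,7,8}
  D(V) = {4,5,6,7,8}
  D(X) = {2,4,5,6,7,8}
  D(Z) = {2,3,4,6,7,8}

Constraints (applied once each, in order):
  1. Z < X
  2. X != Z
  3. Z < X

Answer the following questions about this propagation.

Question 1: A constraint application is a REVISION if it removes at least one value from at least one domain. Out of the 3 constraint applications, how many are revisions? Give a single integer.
Answer: 1

Derivation:
Constraint 1 (Z < X) on D(Z)={2,3,4,6,7,8} D(X)={2,4,5,6,7,8}: Z {2,3,4,6,7,8}->{2,3,4,6,7}; X {2,4,5,6,7,8}->{4,5,6,7,8} => REVISION
Constraint 2 (X != Z) on D(X)={4,5,6,7,8} D(Z)={2,3,4,6,7}: no change => not a revision
Constraint 3 (Z < X) on D(Z)={2,3,4,6,7} D(X)={4,5,6,7,8}: no change => not a revision
Total revisions = 1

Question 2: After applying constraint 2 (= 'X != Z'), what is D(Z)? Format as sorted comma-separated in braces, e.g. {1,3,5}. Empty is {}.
Constraint 1 (Z < X) on D(Z)={2,3,4,6,7,8} D(X)={2,4,5,6,7,8}: Z {2,3,4,6,7,8}->{2,3,4,6,7}; X {2,4,5,6,7,8}->{4,5,6,7,8}
Constraint 2 (X != Z) on D(X)={4,5,6,7,8} D(Z)={2,3,4,6,7}: no change
So after constraint 2: D(Z) = {2,3,4,6,7}

Answer: {2,3,4,6,7}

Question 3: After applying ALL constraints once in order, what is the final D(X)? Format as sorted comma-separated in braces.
Constraint 1 (Z < X) on D(Z)={2,3,4,6,7,8} D(X)={2,4,5,6,7,8}: Z {2,3,4,6,7,8}->{2,3,4,6,7}; X {2,4,5,6,7,8}->{4,5,6,7,8}
Constraint 2 (X != Z) on D(X)={4,5,6,7,8} D(Z)={2,3,4,6,7}: no change
Constraint 3 (Z < X) on D(Z)={2,3,4,6,7} D(X)={4,5,6,7,8}: no change
So after all 3 constraints: D(X) = {4,5,6,7,8}

Answer: {4,5,6,7,8}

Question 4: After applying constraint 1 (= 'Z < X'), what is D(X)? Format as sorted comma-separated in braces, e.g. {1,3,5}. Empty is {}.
Constraint 1 (Z < X) on D(Z)={2,3,4,6,7,8} D(X)={2,4,5,6,7,8}: Z {2,3,4,6,7,8}->{2,3,4,6,7}; X {2,4,5,6,7,8}->{4,5,6,7,8}
So after constraint 1: D(X) = {4,5,6,7,8}

Answer: {4,5,6,7,8}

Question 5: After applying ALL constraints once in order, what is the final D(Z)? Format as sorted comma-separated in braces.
Constraint 1 (Z < X) on D(Z)={2,3,4,6,7,8} D(X)={2,4,5,6,7,8}: Z {2,3,4,6,7,8}->{2,3,4,6,7}; X {2,4,5,6,7,8}->{4,5,6,7,8}
Constraint 2 (X != Z) on D(X)={4,5,6,7,8} D(Z)={2,3,4,6,7}: no change
Constraint 3 (Z < X) on D(Z)={2,3,4,6,7} D(X)={4,5,6,7,8}: no change
So after all 3 constraints: D(Z) = {2,3,4,6,7}

Answer: {2,3,4,6,7}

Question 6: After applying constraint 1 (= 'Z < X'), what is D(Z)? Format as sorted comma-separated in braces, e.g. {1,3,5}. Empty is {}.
Answer: {2,3,4,6,7}

Derivation:
Constraint 1 (Z < X) on D(Z)={2,3,4,6,7,8} D(X)={2,4,5,6,7,8}: Z {2,3,4,6,7,8}->{2,3,4,6,7}; X {2,4,5,6,7,8}->{4,5,6,7,8}
So after constraint 1: D(Z) = {2,3,4,6,7}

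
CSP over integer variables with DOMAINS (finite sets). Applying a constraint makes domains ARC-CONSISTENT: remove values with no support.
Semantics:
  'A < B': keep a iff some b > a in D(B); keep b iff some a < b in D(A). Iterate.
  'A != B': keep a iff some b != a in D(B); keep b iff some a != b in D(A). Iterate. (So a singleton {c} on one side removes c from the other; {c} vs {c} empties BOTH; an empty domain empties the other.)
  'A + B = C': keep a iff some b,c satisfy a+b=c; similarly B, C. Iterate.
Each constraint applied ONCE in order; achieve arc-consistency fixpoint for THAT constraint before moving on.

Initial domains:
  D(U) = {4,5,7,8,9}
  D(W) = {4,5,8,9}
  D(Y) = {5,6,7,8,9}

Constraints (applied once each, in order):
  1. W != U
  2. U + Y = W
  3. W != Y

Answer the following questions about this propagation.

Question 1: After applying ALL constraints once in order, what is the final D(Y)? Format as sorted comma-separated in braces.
Answer: {5}

Derivation:
Constraint 1 (W != U) on D(W)={4,5,8,9} D(U)={4,5,7,8,9}: no change
Constraint 2 (U + Y = W) on D(U)={4,5,7,8,9} D(Y)={5,6,7,8,9} D(W)={4,5,8,9}: U {4,5,7,8,9}->{4}; Y {5,6,7,8,9}->{5}; W {4,5,8,9}->{9}
Constraint 3 (W != Y) on D(W)={9} D(Y)={5}: no change
So after all 3 constraints: D(Y) = {5}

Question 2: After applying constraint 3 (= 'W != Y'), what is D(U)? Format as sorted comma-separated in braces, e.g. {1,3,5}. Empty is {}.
Constraint 1 (W != U) on D(W)={4,5,8,9} D(U)={4,5,7,8,9}: no change
Constraint 2 (U + Y = W) on D(U)={4,5,7,8,9} D(Y)={5,6,7,8,9} D(W)={4,5,8,9}: U {4,5,7,8,9}->{4}; Y {5,6,7,8,9}->{5}; W {4,5,8,9}->{9}
Constraint 3 (W != Y) on D(W)={9} D(Y)={5}: no change
So after constraint 3: D(U) = {4}

Answer: {4}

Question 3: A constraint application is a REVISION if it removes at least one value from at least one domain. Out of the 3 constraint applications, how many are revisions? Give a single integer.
Constraint 1 (W != U) on D(W)={4,5,8,9} D(U)={4,5,7,8,9}: no change => not a revision
Constraint 2 (U + Y = W) on D(U)={4,5,7,8,9} D(Y)={5,6,7,8,9} D(W)={4,5,8,9}: U {4,5,7,8,9}->{4}; Y {5,6,7,8,9}->{5}; W {4,5,8,9}->{9} => REVISION
Constraint 3 (W != Y) on D(W)={9} D(Y)={5}: no change => not a revision
Total revisions = 1

Answer: 1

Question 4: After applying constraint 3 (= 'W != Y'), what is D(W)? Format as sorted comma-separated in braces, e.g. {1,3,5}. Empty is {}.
Answer: {9}

Derivation:
Constraint 1 (W != U) on D(W)={4,5,8,9} D(U)={4,5,7,8,9}: no change
Constraint 2 (U + Y = W) on D(U)={4,5,7,8,9} D(Y)={5,6,7,8,9} D(W)={4,5,8,9}: U {4,5,7,8,9}->{4}; Y {5,6,7,8,9}->{5}; W {4,5,8,9}->{9}
Constraint 3 (W != Y) on D(W)={9} D(Y)={5}: no change
So after constraint 3: D(W) = {9}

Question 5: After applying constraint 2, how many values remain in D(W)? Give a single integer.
Answer: 1

Derivation:
Constraint 1 (W != U) on D(W)={4,5,8,9} D(U)={4,5,7,8,9}: no change
Constraint 2 (U + Y = W) on D(U)={4,5,7,8,9} D(Y)={5,6,7,8,9} D(W)={4,5,8,9}: U {4,5,7,8,9}->{4}; Y {5,6,7,8,9}->{5}; W {4,5,8,9}->{9}
So after constraint 2: D(W)={9}, size = 1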